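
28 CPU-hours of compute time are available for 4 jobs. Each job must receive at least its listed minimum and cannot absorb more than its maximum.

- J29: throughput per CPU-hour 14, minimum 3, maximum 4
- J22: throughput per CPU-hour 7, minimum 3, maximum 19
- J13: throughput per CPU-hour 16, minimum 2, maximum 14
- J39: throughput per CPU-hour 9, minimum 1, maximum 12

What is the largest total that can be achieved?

364

Meeting every minimum uses 3+3+2+1 = 9 CPU-hours, leaving 19.
Highest throughput per CPU-hour first: J13 16 > J29 14 > J39 9 > J22 7.
Give J13 12 more to hit its cap of 14 — 7 left.
Give J29 1 more to hit its cap of 4 — 6 left.
J39: +6 (room for 11) → 7. Pool exhausted.
Total = 14×4 + 7×3 + 16×14 + 9×7 = 364.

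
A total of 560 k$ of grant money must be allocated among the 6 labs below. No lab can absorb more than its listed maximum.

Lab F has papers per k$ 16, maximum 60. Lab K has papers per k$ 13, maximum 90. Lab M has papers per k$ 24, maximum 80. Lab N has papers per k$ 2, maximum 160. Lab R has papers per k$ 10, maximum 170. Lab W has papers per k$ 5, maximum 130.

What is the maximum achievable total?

Rank by papers per k$: Lab M 24 > Lab F 16 > Lab K 13 > Lab R 10 > Lab W 5 > Lab N 2.
Lab M: +80 to 80 (cap) ; 480 left.
Lab F: +60 to 60 (cap) ; 420 left.
Give Lab K 90 to hit its cap of 90 ; 330 left.
Give Lab R 170 to hit its cap of 170 ; 160 left.
Lab W: +130 to 130 (cap) ; 30 left.
Lab N has room for 160 but only 30 remain, so it gets 30.
Total = 16×60 + 13×90 + 24×80 + 2×30 + 10×170 + 5×130 = 6460.

6460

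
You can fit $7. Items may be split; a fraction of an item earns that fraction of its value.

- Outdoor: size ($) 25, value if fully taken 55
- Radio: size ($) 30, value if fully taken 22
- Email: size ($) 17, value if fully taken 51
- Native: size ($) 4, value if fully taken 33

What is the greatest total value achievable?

42

Sort by value density: Native 33/4≈8.25, Email 51/17≈3, Outdoor 55/25≈2.2, Radio 22/30≈0.733.
All 4 $ of Native fit (value 33) → 3 remain.
Only 3 $ remain; take 3/17 of Email for value 51×3/17 = 9.
Total value = 42.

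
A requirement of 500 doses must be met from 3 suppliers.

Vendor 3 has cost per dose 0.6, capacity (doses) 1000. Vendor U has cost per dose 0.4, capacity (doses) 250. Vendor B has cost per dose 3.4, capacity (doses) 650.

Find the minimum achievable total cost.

Fill from the cheapest supplier first.
Vendor U (0.4): use full 250 → 250 doses to go.
Vendor 3 (0.6): take the remaining 250 → done.
Vendor B: unused.
Cost = 250×0.4 + 250×0.6 = 250.

250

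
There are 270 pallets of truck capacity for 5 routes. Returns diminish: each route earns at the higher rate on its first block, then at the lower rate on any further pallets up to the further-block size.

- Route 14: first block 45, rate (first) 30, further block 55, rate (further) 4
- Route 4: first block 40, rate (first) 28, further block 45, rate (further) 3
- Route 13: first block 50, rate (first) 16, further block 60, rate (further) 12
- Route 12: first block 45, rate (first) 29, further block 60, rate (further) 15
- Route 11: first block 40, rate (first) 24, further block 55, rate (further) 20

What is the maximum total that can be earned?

Treat each block as its own option and order by rate: Route 14/T1 30 > Route 12/T1 29 > Route 4/T1 28 > Route 11/T1 24 > Route 11/T2 20 > Route 13/T1 16 > Route 12/T2 15 > Route 13/T2 12 > Route 14/T2 4 > Route 4/T2 3.
Route 14/T1 (30): +45 — 225 left.
Route 12/T1 (29): +45 — 180 left.
Fill Route 4 T1 block (40 at 28) — 140 left.
Route 11 T1 at 24: fill all 40 — 100 left.
Fill Route 11 T2 block (55 at 20) — 45 left.
45 remain; put them into Route 13 T1 at 16.
Total = 30×45 + 29×45 + 28×40 + 24×40 + 20×55 + 16×45 = 6555.

6555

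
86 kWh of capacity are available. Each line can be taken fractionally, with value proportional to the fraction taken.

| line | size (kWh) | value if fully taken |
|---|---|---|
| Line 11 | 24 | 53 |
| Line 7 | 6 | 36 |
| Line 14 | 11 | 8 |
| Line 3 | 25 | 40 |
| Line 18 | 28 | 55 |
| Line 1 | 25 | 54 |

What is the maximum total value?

Best value per unit of size first: Line 7 36/6≈6, Line 11 53/24≈2.21, Line 1 54/25≈2.16, Line 18 55/28≈1.96, Line 3 40/25≈1.6, Line 14 8/11≈0.727.
Take all of Line 7 (6 kWh, value 36) — 80 kWh left.
All 24 kWh of Line 11 fit (value 53) — 56 remain.
All 25 kWh of Line 1 fit (value 54) — 31 remain.
All 28 kWh of Line 18 fit (value 55) — 3 remain.
Only 3 kWh remain; take 3/25 of Line 3 for value 40×3/25 = 4.8.
Total value = 202.8.

202.8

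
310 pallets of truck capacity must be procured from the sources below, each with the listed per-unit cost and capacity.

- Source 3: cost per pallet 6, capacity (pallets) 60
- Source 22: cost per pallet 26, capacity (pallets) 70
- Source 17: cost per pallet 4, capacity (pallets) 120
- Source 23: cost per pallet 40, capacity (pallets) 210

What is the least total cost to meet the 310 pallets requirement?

Fill from the cheapest source first.
Take 120 from Source 17 at 4 → need 190 more.
Source 3 at 6: take all 60 pallets → 130 still needed.
Take 70 from Source 22 at 26 → need 60 more.
Source 23 at 40: take 60 of its 210 → requirement met.
Cost = 120×4 + 60×6 + 70×26 + 60×40 = 5060.

5060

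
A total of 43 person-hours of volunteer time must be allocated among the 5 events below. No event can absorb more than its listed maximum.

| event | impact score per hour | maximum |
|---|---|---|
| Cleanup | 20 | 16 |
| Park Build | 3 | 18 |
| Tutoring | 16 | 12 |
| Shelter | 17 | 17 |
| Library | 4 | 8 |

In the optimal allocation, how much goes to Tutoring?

10

Rank by impact score per hour: Cleanup 20 > Shelter 17 > Tutoring 16 > Library 4 > Park Build 3.
Cleanup takes 16 to reach its cap of 16 — 27 left.
Shelter takes 17 to reach its cap of 17 — 10 left.
Tutoring: +10 (room for 12) → 10. Pool exhausted.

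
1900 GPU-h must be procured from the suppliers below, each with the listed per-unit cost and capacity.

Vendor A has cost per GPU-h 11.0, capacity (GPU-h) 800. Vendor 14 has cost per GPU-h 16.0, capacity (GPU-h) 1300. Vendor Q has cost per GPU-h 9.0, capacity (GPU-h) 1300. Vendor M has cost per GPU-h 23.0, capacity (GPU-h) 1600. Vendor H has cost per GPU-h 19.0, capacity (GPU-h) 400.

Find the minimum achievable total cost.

18300

Use suppliers in increasing cost order.
Vendor Q (9.0): use full 1300 — 600 GPU-h to go.
Take 600 from Vendor A at 11.0 to finish.
Vendor 14, Vendor H, Vendor M: unused.
Cost = 1300×9.0 + 600×11.0 = 18300.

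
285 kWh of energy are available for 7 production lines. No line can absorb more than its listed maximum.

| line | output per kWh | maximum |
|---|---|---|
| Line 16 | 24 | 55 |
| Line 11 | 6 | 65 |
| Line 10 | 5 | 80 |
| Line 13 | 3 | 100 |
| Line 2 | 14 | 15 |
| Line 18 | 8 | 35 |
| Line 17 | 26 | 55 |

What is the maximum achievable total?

Highest output per kWh first: Line 17 26 > Line 16 24 > Line 2 14 > Line 18 8 > Line 11 6 > Line 10 5 > Line 13 3.
Line 17: +55 to 55 (cap) ; 230 left.
Line 16: +55 to 55 (cap) ; 175 left.
Line 2 takes 15 to reach its cap of 15 ; 160 left.
Line 18 takes 35 to reach its cap of 35 ; 125 left.
Line 11: +65 to 65 (cap) ; 60 left.
Only 60 left; Line 10 takes them to reach 60.
Total = 24×55 + 6×65 + 5×60 + 14×15 + 8×35 + 26×55 = 3930.

3930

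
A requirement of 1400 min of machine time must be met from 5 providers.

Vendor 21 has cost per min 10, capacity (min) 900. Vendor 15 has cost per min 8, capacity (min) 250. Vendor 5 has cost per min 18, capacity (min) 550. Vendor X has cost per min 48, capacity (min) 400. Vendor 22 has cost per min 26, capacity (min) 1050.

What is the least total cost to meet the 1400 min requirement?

Fill from the cheapest provider first.
Take 250 from Vendor 15 at 8 → need 1150 more.
Take 900 from Vendor 21 at 10 → need 250 more.
Vendor 5 (18): take the remaining 250 → done.
Vendor 22, Vendor X: unused.
Cost = 250×8 + 900×10 + 250×18 = 15500.

15500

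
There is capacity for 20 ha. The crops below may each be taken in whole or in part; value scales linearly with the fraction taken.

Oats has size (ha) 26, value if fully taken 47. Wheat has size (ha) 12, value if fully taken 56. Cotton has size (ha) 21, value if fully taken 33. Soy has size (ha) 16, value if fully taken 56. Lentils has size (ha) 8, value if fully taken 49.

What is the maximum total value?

Rank by value-to-size ratio: Lentils 49/8≈6.12, Wheat 56/12≈4.67, Soy 56/16≈3.5, Oats 47/26≈1.81, Cotton 33/21≈1.57.
Take all of Lentils (8 ha, value 49) — 12 ha left.
All 12 ha of Wheat fit (value 56) — 0 remain.
Total value = 105.

105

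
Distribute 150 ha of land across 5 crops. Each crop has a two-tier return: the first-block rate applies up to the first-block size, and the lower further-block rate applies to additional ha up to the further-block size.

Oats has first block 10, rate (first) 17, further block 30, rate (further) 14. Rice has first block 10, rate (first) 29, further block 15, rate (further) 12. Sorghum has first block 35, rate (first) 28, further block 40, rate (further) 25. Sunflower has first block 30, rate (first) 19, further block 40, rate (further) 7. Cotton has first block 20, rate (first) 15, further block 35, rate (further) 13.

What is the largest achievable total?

3380

Treat each block as its own option and order by rate: Rice/tier1 29 > Sorghum/tier1 28 > Sorghum/tier2 25 > Sunflower/tier1 19 > Oats/tier1 17 > Cotton/tier1 15 > Oats/tier2 14 > Cotton/tier2 13 > Rice/tier2 12 > Sunflower/tier2 7.
Rice/tier1 (29): +10 → 140 left.
Sorghum/tier1 (28): +35 → 105 left.
Fill Sorghum tier2 block (40 at 25) → 65 left.
Sunflower/tier1 (19): +30 → 35 left.
Oats/tier1 (17): +10 → 25 left.
Cotton/tier1 (15): +20 → 5 left.
Oats/tier2: +5 of 30 at 14; pool empty.
Total = 29×10 + 28×35 + 25×40 + 19×30 + 17×10 + 15×20 + 14×5 = 3380.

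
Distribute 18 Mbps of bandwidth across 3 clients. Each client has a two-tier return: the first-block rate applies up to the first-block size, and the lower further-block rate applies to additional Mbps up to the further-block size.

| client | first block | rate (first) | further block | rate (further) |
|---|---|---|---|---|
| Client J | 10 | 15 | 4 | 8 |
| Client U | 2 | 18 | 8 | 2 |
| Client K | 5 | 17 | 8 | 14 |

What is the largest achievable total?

285

Order all 6 blocks by rate: Client U/T1 18 > Client K/T1 17 > Client J/T1 15 > Client K/T2 14 > Client J/T2 8 > Client U/T2 2.
Client U T1 at 18: fill all 2 ; 16 left.
Client K T1 at 17: fill all 5 ; 11 left.
Fill Client J T1 block (10 at 15) ; 1 left.
Client K T2 at 14: only 1 left, fill 1.
Total = 18×2 + 17×5 + 15×10 + 14×1 = 285.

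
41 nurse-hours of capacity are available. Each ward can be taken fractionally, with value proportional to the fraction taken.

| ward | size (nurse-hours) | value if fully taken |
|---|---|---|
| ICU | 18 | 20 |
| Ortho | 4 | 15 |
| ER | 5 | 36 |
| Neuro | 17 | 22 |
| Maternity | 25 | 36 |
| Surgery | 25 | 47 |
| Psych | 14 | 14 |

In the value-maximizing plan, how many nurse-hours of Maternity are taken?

7

Rank by value-to-size ratio: ER 36/5≈7.2, Ortho 15/4≈3.75, Surgery 47/25≈1.88, Maternity 36/25≈1.44, Neuro 22/17≈1.29, ICU 20/18≈1.11, Psych 14/14≈1.
ER: take in full, 5 nurse-hours for value 36 — 36 left.
Take all of Ortho (4 nurse-hours, value 15) — 32 nurse-hours left.
All 25 nurse-hours of Surgery fit (value 47) — 7 remain.
7 nurse-hours left: a 7/25 share of Maternity gives 36×7/25 = 10.08.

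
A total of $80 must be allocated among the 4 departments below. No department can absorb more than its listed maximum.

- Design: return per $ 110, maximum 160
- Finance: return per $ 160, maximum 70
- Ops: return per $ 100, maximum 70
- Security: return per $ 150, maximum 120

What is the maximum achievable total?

12700

Order the departments by return per $: Finance 160 > Security 150 > Design 110 > Ops 100.
Finance: +70 to 70 (cap) ; 10 left.
Security: +10 (room for 120) → 10. Pool exhausted.
Total = 160×70 + 150×10 = 12700.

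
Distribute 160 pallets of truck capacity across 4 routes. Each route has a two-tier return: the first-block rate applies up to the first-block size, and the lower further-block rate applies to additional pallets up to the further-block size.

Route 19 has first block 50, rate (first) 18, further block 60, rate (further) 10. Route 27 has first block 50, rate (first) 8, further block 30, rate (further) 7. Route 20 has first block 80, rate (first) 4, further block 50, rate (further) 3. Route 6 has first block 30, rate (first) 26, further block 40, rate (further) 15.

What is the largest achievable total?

Rank every tier by rate: Route 6/T1 26 > Route 19/T1 18 > Route 6/T2 15 > Route 19/T2 10 > Route 27/T1 8 > Route 27/T2 7 > Route 20/T1 4 > Route 20/T2 3.
Route 6 T1 at 26: fill all 30 — 130 left.
Route 19 T1 at 18: fill all 50 — 80 left.
Route 6 T2 at 15: fill all 40 — 40 left.
40 remain; put them into Route 19 T2 at 10.
Total = 26×30 + 18×50 + 15×40 + 10×40 = 2680.

2680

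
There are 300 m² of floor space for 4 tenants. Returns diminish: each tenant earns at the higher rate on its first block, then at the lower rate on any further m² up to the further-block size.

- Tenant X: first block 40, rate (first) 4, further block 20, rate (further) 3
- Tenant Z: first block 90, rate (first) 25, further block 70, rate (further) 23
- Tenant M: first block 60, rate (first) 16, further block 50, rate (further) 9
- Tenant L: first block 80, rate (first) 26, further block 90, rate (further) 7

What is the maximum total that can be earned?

Order all 8 blocks by rate: Tenant L/tier1 26 > Tenant Z/tier1 25 > Tenant Z/tier2 23 > Tenant M/tier1 16 > Tenant M/tier2 9 > Tenant L/tier2 7 > Tenant X/tier1 4 > Tenant X/tier2 3.
Tenant L tier1 at 26: fill all 80 → 220 left.
Tenant Z tier1 at 25: fill all 90 → 130 left.
Tenant Z tier2 at 23: fill all 70 → 60 left.
Tenant M/tier1 (16): +60 → 0 left.
Total = 26×80 + 25×90 + 23×70 + 16×60 = 6900.

6900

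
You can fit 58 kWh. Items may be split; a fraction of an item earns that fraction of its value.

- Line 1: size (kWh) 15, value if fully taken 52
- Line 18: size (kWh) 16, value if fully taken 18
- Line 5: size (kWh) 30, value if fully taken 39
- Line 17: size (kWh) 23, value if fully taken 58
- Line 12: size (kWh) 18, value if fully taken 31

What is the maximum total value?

Best value per unit of size first: Line 1 52/15≈3.47, Line 17 58/23≈2.52, Line 12 31/18≈1.72, Line 5 39/30≈1.3, Line 18 18/16≈1.12.
All 15 kWh of Line 1 fit (value 52) ; 43 remain.
Line 17: take in full, 23 kWh for value 58 ; 20 left.
Line 12: take in full, 18 kWh for value 31 ; 2 left.
Fill the last 2 kWh with part of Line 5: 2/30 of it earns 2.6.
Total value = 143.6.

143.6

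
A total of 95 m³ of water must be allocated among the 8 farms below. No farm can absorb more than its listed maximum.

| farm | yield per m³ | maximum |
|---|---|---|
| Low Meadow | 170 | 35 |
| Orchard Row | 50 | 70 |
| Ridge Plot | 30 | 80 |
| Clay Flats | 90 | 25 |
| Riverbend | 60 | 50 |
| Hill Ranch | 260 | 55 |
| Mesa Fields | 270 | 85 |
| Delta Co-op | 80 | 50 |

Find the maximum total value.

Highest yield per m³ first: Mesa Fields 270 > Hill Ranch 260 > Low Meadow 170 > Clay Flats 90 > Delta Co-op 80 > Riverbend 60 > Orchard Row 50 > Ridge Plot 30.
Mesa Fields takes 85 to reach its cap of 85 — 10 left.
Hill Ranch: +10 (room for 55) → 10. Pool exhausted.
Total = 260×10 + 270×85 = 25550.

25550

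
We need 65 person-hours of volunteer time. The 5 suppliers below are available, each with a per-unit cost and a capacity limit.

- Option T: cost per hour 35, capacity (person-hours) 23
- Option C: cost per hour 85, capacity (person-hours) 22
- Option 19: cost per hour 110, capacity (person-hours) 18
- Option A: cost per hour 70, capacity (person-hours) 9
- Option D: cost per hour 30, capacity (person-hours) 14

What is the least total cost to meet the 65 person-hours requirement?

Fill from the cheapest supplier first.
Option D (30): use full 14 → 51 person-hours to go.
Option T (35): use full 23 → 28 person-hours to go.
Option A at 70: take all 9 person-hours → 19 still needed.
Option C (85): take the remaining 19 → done.
Option 19: unused.
Cost = 14×30 + 23×35 + 9×70 + 19×85 = 3470.

3470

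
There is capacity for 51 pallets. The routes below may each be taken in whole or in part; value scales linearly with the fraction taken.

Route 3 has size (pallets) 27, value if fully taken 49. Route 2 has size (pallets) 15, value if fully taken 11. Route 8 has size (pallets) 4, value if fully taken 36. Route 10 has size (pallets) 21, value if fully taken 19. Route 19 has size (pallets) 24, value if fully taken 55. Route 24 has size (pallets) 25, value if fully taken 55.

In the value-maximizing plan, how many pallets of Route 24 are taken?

Best value per unit of size first: Route 8 36/4≈9, Route 19 55/24≈2.29, Route 24 55/25≈2.2, Route 3 49/27≈1.81, Route 10 19/21≈0.905, Route 2 11/15≈0.733.
Take all of Route 8 (4 pallets, value 36) → 47 pallets left.
Take all of Route 19 (24 pallets, value 55) → 23 pallets left.
Fill the last 23 pallets with part of Route 24: 23/25 of it earns 50.6.

23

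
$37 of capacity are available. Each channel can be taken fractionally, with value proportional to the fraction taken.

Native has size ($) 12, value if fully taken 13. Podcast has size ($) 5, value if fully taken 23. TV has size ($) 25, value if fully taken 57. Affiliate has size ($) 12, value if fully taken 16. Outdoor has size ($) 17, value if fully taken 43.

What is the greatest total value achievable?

Sort by value density: Podcast 23/5≈4.6, Outdoor 43/17≈2.53, TV 57/25≈2.28, Affiliate 16/12≈1.33, Native 13/12≈1.08.
Take all of Podcast (5 $, value 23) — 32 $ left.
Take all of Outdoor (17 $, value 43) — 15 $ left.
Fill the last 15 $ with part of TV: 15/25 of it earns 34.2.
Total value = 100.2.

100.2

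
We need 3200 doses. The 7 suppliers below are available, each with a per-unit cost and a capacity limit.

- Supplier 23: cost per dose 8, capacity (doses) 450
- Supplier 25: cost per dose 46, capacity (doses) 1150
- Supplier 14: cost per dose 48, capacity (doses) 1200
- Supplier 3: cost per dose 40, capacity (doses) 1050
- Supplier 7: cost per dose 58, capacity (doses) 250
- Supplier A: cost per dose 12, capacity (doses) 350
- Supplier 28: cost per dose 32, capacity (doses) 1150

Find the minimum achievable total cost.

Use suppliers in increasing cost order.
Take 450 from Supplier 23 at 8 → need 2750 more.
Supplier A at 12: take all 350 doses → 2400 still needed.
Take 1150 from Supplier 28 at 32 → need 1250 more.
Take 1050 from Supplier 3 at 40 → need 200 more.
Supplier 25 (46): take the remaining 200 → done.
Supplier 14, Supplier 7: unused.
Cost = 450×8 + 350×12 + 1150×32 + 1050×40 + 200×46 = 95800.

95800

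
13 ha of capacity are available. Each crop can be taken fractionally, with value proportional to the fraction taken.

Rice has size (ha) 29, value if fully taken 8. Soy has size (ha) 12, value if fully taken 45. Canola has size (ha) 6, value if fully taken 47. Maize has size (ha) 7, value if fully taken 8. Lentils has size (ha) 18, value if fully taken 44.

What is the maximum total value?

73.25

Rank by value-to-size ratio: Canola 47/6≈7.83, Soy 45/12≈3.75, Lentils 44/18≈2.44, Maize 8/7≈1.14, Rice 8/29≈0.276.
All 6 ha of Canola fit (value 47) ; 7 remain.
Fill the last 7 ha with part of Soy: 7/12 of it earns 26.25.
Total value = 73.25.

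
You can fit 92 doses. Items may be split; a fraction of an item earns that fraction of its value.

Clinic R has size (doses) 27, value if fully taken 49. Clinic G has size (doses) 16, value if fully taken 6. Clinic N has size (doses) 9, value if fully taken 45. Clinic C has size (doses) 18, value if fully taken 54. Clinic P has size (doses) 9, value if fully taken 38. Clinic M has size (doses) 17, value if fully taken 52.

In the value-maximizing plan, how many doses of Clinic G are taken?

12

Rank by value-to-size ratio: Clinic N 45/9≈5, Clinic P 38/9≈4.22, Clinic M 52/17≈3.06, Clinic C 54/18≈3, Clinic R 49/27≈1.81, Clinic G 6/16≈0.375.
All 9 doses of Clinic N fit (value 45) → 83 remain.
Take all of Clinic P (9 doses, value 38) → 74 doses left.
Take all of Clinic M (17 doses, value 52) → 57 doses left.
All 18 doses of Clinic C fit (value 54) → 39 remain.
Clinic R: take in full, 27 doses for value 49 → 12 left.
Only 12 doses remain; take 12/16 of Clinic G for value 6×12/16 = 4.5.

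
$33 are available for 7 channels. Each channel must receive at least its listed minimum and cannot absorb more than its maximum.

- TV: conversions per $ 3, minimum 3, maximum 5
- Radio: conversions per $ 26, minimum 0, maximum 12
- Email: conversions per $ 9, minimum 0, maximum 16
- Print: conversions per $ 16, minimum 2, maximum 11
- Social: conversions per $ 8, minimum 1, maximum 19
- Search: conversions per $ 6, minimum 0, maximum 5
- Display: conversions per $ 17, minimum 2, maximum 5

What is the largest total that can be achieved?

Meeting every minimum uses 3+0+0+2+1+0+2 = 8 $, leaving 25.
Highest conversions per $ first: Radio 26 > Display 17 > Print 16 > Email 9 > Social 8 > Search 6 > TV 3.
Radio: +12 to 12 (cap) → 13 left.
Display: +3 to 5 (cap) → 10 left.
Give Print 9 more to hit its cap of 11 → 1 left.
Email: +1 (room for 16) → 1. Pool exhausted.
Total = 3×3 + 26×12 + 9×1 + 16×11 + 8×1 + 17×5 = 599.

599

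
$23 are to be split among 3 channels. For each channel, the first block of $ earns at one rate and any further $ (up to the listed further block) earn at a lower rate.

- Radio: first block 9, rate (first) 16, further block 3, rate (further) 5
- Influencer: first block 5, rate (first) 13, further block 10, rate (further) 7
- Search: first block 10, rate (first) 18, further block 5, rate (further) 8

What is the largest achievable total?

376

Treat each block as its own option and order by rate: Search/tier1 18 > Radio/tier1 16 > Influencer/tier1 13 > Search/tier2 8 > Influencer/tier2 7 > Radio/tier2 5.
Search tier1 at 18: fill all 10 ; 13 left.
Radio/tier1 (16): +9 ; 4 left.
4 remain; put them into Influencer tier1 at 13.
Total = 18×10 + 16×9 + 13×4 = 376.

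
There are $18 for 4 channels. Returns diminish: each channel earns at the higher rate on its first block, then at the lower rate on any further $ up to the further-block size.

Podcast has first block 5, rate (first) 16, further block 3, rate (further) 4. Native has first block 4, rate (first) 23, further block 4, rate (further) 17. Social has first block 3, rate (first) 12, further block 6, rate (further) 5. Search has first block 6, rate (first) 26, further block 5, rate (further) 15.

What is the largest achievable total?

380

Rank every tier by rate: Search/tier1 26 > Native/tier1 23 > Native/tier2 17 > Podcast/tier1 16 > Search/tier2 15 > Social/tier1 12 > Social/tier2 5 > Podcast/tier2 4.
Search tier1 at 26: fill all 6 → 12 left.
Fill Native tier1 block (4 at 23) → 8 left.
Fill Native tier2 block (4 at 17) → 4 left.
Podcast/tier1: +4 of 5 at 16; pool empty.
Total = 26×6 + 23×4 + 17×4 + 16×4 = 380.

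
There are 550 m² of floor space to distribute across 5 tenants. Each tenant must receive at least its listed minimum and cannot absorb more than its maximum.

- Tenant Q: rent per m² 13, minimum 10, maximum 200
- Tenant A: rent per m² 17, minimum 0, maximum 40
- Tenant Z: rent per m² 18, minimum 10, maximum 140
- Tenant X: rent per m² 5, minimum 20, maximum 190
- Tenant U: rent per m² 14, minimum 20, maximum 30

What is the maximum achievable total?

6920

Meeting every minimum uses 10+0+10+20+20 = 60 m², leaving 490.
Rank by rent per m²: Tenant Z 18 > Tenant A 17 > Tenant U 14 > Tenant Q 13 > Tenant X 5.
Tenant Z: +130 to 140 (cap) — 360 left.
Give Tenant A 40 more to hit its cap of 40 — 320 left.
Tenant U: +10 to 30 (cap) — 310 left.
Give Tenant Q 190 more to hit its cap of 200 — 120 left.
Only 120 left; Tenant X takes them to reach 140.
Total = 13×200 + 17×40 + 18×140 + 5×140 + 14×30 = 6920.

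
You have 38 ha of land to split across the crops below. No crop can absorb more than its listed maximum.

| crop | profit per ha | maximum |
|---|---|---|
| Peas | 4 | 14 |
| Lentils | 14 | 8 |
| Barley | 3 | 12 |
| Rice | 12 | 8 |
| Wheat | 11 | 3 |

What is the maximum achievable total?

Order the crops by profit per ha: Lentils 14 > Rice 12 > Wheat 11 > Peas 4 > Barley 3.
Lentils: +8 to 8 (cap) — 30 left.
Rice takes 8 to reach its cap of 8 — 22 left.
Wheat: +3 to 3 (cap) — 19 left.
Peas takes 14 to reach its cap of 14 — 5 left.
Barley has room for 12 but only 5 remain, so it gets 5.
Total = 4×14 + 14×8 + 3×5 + 12×8 + 11×3 = 312.

312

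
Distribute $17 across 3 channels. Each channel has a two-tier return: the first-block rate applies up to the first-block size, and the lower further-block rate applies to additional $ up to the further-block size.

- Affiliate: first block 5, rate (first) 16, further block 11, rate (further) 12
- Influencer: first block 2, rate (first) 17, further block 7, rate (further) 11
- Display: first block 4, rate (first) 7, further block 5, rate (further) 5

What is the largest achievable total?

Rank every tier by rate: Influencer/T1 17 > Affiliate/T1 16 > Affiliate/T2 12 > Influencer/T2 11 > Display/T1 7 > Display/T2 5.
Influencer T1 at 17: fill all 2 — 15 left.
Fill Affiliate T1 block (5 at 16) — 10 left.
10 remain; put them into Affiliate T2 at 12.
Total = 17×2 + 16×5 + 12×10 = 234.

234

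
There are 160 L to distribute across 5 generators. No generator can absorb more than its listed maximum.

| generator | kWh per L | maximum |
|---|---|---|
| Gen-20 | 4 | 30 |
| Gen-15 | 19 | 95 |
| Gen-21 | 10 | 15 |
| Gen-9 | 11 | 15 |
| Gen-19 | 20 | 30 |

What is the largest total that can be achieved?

2740

Rank by kWh per L: Gen-19 20 > Gen-15 19 > Gen-9 11 > Gen-21 10 > Gen-20 4.
Gen-19: +30 to 30 (cap) ; 130 left.
Give Gen-15 95 to hit its cap of 95 ; 35 left.
Gen-9: +15 to 15 (cap) ; 20 left.
Give Gen-21 15 to hit its cap of 15 ; 5 left.
Gen-20 has room for 30 but only 5 remain, so it gets 5.
Total = 4×5 + 19×95 + 10×15 + 11×15 + 20×30 = 2740.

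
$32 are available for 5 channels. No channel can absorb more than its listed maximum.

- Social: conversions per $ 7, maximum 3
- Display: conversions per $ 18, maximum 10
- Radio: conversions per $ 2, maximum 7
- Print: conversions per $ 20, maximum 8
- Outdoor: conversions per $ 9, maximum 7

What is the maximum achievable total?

432

Highest conversions per $ first: Print 20 > Display 18 > Outdoor 9 > Social 7 > Radio 2.
Give Print 8 to hit its cap of 8 → 24 left.
Display: +10 to 10 (cap) → 14 left.
Give Outdoor 7 to hit its cap of 7 → 7 left.
Give Social 3 to hit its cap of 3 → 4 left.
Radio: +4 (room for 7) → 4. Pool exhausted.
Total = 7×3 + 18×10 + 2×4 + 20×8 + 9×7 = 432.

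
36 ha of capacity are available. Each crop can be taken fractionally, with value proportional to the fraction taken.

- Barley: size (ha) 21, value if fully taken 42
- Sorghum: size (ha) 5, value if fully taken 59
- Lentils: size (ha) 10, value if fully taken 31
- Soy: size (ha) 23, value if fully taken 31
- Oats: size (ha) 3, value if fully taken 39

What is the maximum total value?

Sort by value density: Oats 39/3≈13, Sorghum 59/5≈11.8, Lentils 31/10≈3.1, Barley 42/21≈2, Soy 31/23≈1.35.
All 3 ha of Oats fit (value 39) ; 33 remain.
Sorghum: take in full, 5 ha for value 59 ; 28 left.
Lentils: take in full, 10 ha for value 31 ; 18 left.
18 ha left: a 18/21 share of Barley gives 42×18/21 = 36.
Total value = 165.

165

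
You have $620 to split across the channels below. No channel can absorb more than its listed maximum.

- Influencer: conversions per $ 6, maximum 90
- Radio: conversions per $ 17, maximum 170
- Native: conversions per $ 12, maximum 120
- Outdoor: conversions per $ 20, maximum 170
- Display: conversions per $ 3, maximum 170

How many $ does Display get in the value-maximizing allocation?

70

Highest conversions per $ first: Outdoor 20 > Radio 17 > Native 12 > Influencer 6 > Display 3.
Give Outdoor 170 to hit its cap of 170 — 450 left.
Radio takes 170 to reach its cap of 170 — 280 left.
Native: +120 to 120 (cap) — 160 left.
Influencer takes 90 to reach its cap of 90 — 70 left.
Only 70 left; Display takes them to reach 70.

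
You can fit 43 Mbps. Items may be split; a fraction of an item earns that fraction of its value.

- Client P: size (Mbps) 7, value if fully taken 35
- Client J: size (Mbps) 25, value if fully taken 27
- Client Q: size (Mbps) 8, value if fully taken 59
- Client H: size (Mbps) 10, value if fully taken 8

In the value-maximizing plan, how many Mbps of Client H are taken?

Sort by value density: Client Q 59/8≈7.38, Client P 35/7≈5, Client J 27/25≈1.08, Client H 8/10≈0.8.
Take all of Client Q (8 Mbps, value 59) — 35 Mbps left.
Take all of Client P (7 Mbps, value 35) — 28 Mbps left.
Client J: take in full, 25 Mbps for value 27 — 3 left.
3 Mbps left: a 3/10 share of Client H gives 8×3/10 = 2.4.

3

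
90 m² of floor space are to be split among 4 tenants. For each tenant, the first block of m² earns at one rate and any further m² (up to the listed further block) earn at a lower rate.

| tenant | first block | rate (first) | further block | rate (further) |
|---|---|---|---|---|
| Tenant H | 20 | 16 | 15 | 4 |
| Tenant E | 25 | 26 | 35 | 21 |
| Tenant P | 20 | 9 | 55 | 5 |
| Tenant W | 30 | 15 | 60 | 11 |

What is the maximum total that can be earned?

Treat each block as its own option and order by rate: Tenant E/T1 26 > Tenant E/T2 21 > Tenant H/T1 16 > Tenant W/T1 15 > Tenant W/T2 11 > Tenant P/T1 9 > Tenant P/T2 5 > Tenant H/T2 4.
Tenant E T1 at 26: fill all 25 → 65 left.
Tenant E/T2 (21): +35 → 30 left.
Fill Tenant H T1 block (20 at 16) → 10 left.
Tenant W/T1: +10 of 30 at 15; pool empty.
Total = 26×25 + 21×35 + 16×20 + 15×10 = 1855.

1855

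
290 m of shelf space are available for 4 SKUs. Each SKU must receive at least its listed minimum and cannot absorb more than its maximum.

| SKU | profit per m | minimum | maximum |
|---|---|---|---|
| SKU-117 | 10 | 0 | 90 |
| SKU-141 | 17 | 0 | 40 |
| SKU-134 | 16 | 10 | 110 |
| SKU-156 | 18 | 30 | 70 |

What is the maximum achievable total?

4400

Meeting every minimum uses 0+0+10+30 = 40 m, leaving 250.
Order the SKUs by profit per m: SKU-156 18 > SKU-141 17 > SKU-134 16 > SKU-117 10.
Give SKU-156 40 more to hit its cap of 70 — 210 left.
Give SKU-141 40 more to hit its cap of 40 — 170 left.
SKU-134 takes 100 more to reach its cap of 110 — 70 left.
SKU-117 has room for 90 more but only 70 remain, so it gets 70.
Total = 10×70 + 17×40 + 16×110 + 18×70 = 4400.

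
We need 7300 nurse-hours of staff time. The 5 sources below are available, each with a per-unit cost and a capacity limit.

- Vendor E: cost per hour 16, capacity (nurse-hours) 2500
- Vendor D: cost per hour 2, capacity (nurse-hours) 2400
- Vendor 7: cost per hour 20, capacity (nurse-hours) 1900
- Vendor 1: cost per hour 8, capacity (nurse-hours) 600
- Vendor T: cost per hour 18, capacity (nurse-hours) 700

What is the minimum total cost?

Use sources in increasing cost order.
Vendor D (2): use full 2400 ; 4900 nurse-hours to go.
Vendor 1 (8): use full 600 ; 4300 nurse-hours to go.
Vendor E at 16: take all 2500 nurse-hours ; 1800 still needed.
Take 700 from Vendor T at 18 ; need 1100 more.
Vendor 7 (20): take the remaining 1100 ; done.
Cost = 2400×2 + 600×8 + 2500×16 + 700×18 + 1100×20 = 84200.

84200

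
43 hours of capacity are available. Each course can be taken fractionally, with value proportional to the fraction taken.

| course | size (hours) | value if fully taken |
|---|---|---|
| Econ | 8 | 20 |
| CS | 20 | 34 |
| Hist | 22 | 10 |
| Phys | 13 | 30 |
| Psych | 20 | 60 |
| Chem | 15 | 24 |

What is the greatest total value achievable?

113.4

Best value per unit of size first: Psych 60/20≈3, Econ 20/8≈2.5, Phys 30/13≈2.31, CS 34/20≈1.7, Chem 24/15≈1.6, Hist 10/22≈0.455.
Psych: take in full, 20 hours for value 60 ; 23 left.
Take all of Econ (8 hours, value 20) ; 15 hours left.
Phys: take in full, 13 hours for value 30 ; 2 left.
Only 2 hours remain; take 2/20 of CS for value 34×2/20 = 3.4.
Total value = 113.4.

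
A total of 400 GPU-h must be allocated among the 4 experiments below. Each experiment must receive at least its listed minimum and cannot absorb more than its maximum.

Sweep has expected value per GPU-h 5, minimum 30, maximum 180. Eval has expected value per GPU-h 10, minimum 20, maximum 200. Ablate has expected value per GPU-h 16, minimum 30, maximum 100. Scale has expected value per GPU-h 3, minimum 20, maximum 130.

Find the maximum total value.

4060

Meeting every minimum uses 30+20+30+20 = 100 GPU-h, leaving 300.
Rank by expected value per GPU-h: Ablate 16 > Eval 10 > Sweep 5 > Scale 3.
Ablate: +70 to 100 (cap) ; 230 left.
Give Eval 180 more to hit its cap of 200 ; 50 left.
Sweep has room for 150 more but only 50 remain, so it gets 80.
Total = 5×80 + 10×200 + 16×100 + 3×20 = 4060.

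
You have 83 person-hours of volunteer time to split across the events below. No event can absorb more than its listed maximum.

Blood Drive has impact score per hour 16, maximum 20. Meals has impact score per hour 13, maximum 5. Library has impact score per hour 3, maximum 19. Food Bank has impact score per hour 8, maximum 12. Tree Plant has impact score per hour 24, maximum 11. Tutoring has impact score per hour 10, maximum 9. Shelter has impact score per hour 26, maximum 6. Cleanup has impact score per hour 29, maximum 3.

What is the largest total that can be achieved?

Order the events by impact score per hour: Cleanup 29 > Shelter 26 > Tree Plant 24 > Blood Drive 16 > Meals 13 > Tutoring 10 > Food Bank 8 > Library 3.
Cleanup: +3 to 3 (cap) ; 80 left.
Shelter takes 6 to reach its cap of 6 ; 74 left.
Tree Plant takes 11 to reach its cap of 11 ; 63 left.
Blood Drive takes 20 to reach its cap of 20 ; 43 left.
Meals: +5 to 5 (cap) ; 38 left.
Tutoring takes 9 to reach its cap of 9 ; 29 left.
Food Bank: +12 to 12 (cap) ; 17 left.
Library has room for 19 but only 17 remain, so it gets 17.
Total = 16×20 + 13×5 + 3×17 + 8×12 + 24×11 + 10×9 + 26×6 + 29×3 = 1129.

1129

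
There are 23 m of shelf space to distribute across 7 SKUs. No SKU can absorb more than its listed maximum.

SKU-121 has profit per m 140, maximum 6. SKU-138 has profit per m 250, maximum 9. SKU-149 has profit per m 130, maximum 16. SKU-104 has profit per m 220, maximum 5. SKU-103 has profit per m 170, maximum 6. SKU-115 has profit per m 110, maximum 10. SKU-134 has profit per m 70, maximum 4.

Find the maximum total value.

Rank by profit per m: SKU-138 250 > SKU-104 220 > SKU-103 170 > SKU-121 140 > SKU-149 130 > SKU-115 110 > SKU-134 70.
Give SKU-138 9 to hit its cap of 9 → 14 left.
Give SKU-104 5 to hit its cap of 5 → 9 left.
SKU-103: +6 to 6 (cap) → 3 left.
SKU-121: +3 (room for 6) → 3. Pool exhausted.
Total = 140×3 + 250×9 + 220×5 + 170×6 = 4790.

4790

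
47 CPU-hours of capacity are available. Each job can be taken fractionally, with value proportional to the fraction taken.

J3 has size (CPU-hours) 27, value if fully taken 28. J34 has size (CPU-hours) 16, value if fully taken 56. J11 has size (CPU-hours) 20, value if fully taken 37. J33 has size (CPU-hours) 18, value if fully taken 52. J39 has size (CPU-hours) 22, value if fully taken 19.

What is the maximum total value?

Sort by value density: J34 56/16≈3.5, J33 52/18≈2.89, J11 37/20≈1.85, J3 28/27≈1.04, J39 19/22≈0.864.
All 16 CPU-hours of J34 fit (value 56) ; 31 remain.
Take all of J33 (18 CPU-hours, value 52) ; 13 CPU-hours left.
13 CPU-hours left: a 13/20 share of J11 gives 37×13/20 = 24.05.
Total value = 132.05.

132.05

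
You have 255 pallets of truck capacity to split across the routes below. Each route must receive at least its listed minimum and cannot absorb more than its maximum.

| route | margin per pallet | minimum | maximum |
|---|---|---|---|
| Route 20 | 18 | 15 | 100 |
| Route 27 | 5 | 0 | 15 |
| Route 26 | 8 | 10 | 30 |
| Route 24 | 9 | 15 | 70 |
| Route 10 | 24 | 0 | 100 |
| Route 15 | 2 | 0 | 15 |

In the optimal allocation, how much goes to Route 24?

Meeting every minimum uses 15+0+10+15+0+0 = 40 pallets, leaving 215.
Highest margin per pallet first: Route 10 24 > Route 20 18 > Route 24 9 > Route 26 8 > Route 27 5 > Route 15 2.
Route 10: +100 to 100 (cap) ; 115 left.
Route 20: +85 to 100 (cap) ; 30 left.
Only 30 left; Route 24 takes them to reach 45.

45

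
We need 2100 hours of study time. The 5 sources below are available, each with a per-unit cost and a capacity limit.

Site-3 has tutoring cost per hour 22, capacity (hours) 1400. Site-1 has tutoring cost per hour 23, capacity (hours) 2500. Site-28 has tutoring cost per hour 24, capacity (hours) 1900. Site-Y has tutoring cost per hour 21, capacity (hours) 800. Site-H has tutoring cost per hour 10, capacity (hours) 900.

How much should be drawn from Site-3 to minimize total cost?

Use sources in increasing cost order.
Take 900 from Site-H at 10 → need 1200 more.
Site-Y (21): use full 800 → 400 hours to go.
Take 400 from Site-3 at 22 to finish.
Site-1, Site-28: unused.

400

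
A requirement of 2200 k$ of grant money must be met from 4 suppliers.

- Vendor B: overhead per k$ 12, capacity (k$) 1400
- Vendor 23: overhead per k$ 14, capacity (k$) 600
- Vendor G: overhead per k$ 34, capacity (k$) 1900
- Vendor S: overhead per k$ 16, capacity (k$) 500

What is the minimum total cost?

28400

Use suppliers in increasing cost order.
Take 1400 from Vendor B at 12 → need 800 more.
Vendor 23 (14): use full 600 → 200 k$ to go.
Vendor S (16): take the remaining 200 → done.
Vendor G: unused.
Cost = 1400×12 + 600×14 + 200×16 = 28400.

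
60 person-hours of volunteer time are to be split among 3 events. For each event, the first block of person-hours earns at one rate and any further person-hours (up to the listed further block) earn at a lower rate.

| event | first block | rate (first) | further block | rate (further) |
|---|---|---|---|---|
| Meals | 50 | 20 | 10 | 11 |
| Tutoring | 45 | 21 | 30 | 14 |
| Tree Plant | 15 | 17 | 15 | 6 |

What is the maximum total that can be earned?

Treat each block as its own option and order by rate: Tutoring/tier1 21 > Meals/tier1 20 > Tree Plant/tier1 17 > Tutoring/tier2 14 > Meals/tier2 11 > Tree Plant/tier2 6.
Tutoring tier1 at 21: fill all 45 — 15 left.
15 remain; put them into Meals tier1 at 20.
Total = 21×45 + 20×15 = 1245.

1245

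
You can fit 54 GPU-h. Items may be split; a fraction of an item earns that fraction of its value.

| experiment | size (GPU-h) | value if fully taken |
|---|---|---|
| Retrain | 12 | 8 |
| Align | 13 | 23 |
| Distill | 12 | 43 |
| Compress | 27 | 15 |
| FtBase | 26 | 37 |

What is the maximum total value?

Sort by value density: Distill 43/12≈3.58, Align 23/13≈1.77, FtBase 37/26≈1.42, Retrain 8/12≈0.667, Compress 15/27≈0.556.
All 12 GPU-h of Distill fit (value 43) → 42 remain.
Align: take in full, 13 GPU-h for value 23 → 29 left.
FtBase: take in full, 26 GPU-h for value 37 → 3 left.
Only 3 GPU-h remain; take 3/12 of Retrain for value 8×3/12 = 2.
Total value = 105.

105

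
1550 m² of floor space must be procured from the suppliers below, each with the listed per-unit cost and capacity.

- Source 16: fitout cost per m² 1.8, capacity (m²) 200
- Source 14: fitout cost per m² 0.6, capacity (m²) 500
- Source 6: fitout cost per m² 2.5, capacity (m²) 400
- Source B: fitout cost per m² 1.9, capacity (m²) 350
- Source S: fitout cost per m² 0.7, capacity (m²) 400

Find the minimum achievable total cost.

1855

Cheapest first:
Source 14 (0.6): use full 500 ; 1050 m² to go.
Source S at 0.7: take all 400 m² ; 650 still needed.
Source 16 (1.8): use full 200 ; 450 m² to go.
Take 350 from Source B at 1.9 ; need 100 more.
Source 6 (2.5): take the remaining 100 ; done.
Cost = 500×0.6 + 400×0.7 + 200×1.8 + 350×1.9 + 100×2.5 = 1855.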